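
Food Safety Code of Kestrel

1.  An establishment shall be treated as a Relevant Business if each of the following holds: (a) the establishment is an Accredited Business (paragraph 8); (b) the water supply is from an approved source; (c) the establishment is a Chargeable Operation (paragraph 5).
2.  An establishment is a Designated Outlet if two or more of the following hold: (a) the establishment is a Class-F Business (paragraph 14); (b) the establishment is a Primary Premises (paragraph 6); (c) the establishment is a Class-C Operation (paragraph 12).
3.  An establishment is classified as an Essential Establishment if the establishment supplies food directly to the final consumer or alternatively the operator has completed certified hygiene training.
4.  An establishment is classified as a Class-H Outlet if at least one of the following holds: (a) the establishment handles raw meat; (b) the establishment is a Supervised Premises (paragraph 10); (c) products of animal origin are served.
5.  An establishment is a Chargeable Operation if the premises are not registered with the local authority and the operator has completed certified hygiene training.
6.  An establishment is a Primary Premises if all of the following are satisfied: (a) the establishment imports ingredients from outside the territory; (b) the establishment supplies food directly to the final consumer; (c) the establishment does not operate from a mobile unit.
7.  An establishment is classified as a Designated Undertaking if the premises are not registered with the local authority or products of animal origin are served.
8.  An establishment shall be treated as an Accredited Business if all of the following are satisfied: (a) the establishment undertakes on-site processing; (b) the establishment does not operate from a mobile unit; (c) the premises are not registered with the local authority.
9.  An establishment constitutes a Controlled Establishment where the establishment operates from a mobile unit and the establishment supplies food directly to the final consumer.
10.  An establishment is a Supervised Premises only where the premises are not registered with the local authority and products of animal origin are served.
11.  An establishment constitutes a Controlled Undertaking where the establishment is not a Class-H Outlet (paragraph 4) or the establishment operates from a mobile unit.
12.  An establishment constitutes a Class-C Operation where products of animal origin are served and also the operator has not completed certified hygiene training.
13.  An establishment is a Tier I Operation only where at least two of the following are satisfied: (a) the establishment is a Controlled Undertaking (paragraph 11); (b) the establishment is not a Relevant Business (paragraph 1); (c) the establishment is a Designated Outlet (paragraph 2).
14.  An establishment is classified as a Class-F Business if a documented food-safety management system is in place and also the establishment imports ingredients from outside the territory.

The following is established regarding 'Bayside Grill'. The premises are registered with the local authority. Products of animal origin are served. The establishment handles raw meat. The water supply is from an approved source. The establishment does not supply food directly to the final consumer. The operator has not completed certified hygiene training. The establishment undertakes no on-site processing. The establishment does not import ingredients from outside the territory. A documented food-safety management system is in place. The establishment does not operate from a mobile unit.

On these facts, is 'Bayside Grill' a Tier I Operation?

paragraph 10 — Supervised Premises: [the premises are not registered with the local authority? no] AND [products of animal origin are served? yes] → not satisfied.
paragraph 4 — Class-H Outlet: [the establishment handles raw meat? yes] OR [Supervised Premises (paragraph 10)? no] OR [products of animal origin are served? yes] → satisfied.
paragraph 11 — Controlled Undertaking: [not a Class-H Outlet (paragraph 4)? no] OR [the establishment operates from a mobile unit? no] → not satisfied.
paragraph 8 — Accredited Business: [the establishment undertakes on-site processing? no] AND [the establishment does not operate from a mobile unit? yes] AND [the premises are not registered with the local authority? no] → not satisfied.
paragraph 5 — Chargeable Operation: [the premises are not registered with the local authority? no] AND [the operator has completed certified hygiene training? no] → not satisfied.
paragraph 1 — Relevant Business: [Accredited Business (paragraph 8)? no] AND [the water supply is from an approved source? yes] AND [Chargeable Operation (paragraph 5)? no] → not satisfied.
paragraph 14 — Class-F Business: [a documented food-safety management system is in place? yes] AND [the establishment imports ingredients from outside the territory? no] → not satisfied.
paragraph 6 — Primary Premises: [the establishment imports ingredients from outside the territory? no] AND [the establishment supplies food directly to the final consumer? no] AND [the establishment does not operate from a mobile unit? yes] → not satisfied.
paragraph 12 — Class-C Operation: [products of animal origin are served? yes] AND [the operator has not completed certified hygiene training? yes] → satisfied.
paragraph 2 — Designated Outlet: Class-F Business (paragraph 14)? no; Primary Premises (paragraph 6)? no; Class-C Operation (paragraph 12)? yes — 1 of 3 hold (need ≥2) → not satisfied.
paragraph 13 — Tier I Operation: Controlled Undertaking (paragraph 11)? no; not a Relevant Business (paragraph 1)? yes; Designated Outlet (paragraph 2)? no — 1 of 3 hold (need ≥2) → not satisfied.

No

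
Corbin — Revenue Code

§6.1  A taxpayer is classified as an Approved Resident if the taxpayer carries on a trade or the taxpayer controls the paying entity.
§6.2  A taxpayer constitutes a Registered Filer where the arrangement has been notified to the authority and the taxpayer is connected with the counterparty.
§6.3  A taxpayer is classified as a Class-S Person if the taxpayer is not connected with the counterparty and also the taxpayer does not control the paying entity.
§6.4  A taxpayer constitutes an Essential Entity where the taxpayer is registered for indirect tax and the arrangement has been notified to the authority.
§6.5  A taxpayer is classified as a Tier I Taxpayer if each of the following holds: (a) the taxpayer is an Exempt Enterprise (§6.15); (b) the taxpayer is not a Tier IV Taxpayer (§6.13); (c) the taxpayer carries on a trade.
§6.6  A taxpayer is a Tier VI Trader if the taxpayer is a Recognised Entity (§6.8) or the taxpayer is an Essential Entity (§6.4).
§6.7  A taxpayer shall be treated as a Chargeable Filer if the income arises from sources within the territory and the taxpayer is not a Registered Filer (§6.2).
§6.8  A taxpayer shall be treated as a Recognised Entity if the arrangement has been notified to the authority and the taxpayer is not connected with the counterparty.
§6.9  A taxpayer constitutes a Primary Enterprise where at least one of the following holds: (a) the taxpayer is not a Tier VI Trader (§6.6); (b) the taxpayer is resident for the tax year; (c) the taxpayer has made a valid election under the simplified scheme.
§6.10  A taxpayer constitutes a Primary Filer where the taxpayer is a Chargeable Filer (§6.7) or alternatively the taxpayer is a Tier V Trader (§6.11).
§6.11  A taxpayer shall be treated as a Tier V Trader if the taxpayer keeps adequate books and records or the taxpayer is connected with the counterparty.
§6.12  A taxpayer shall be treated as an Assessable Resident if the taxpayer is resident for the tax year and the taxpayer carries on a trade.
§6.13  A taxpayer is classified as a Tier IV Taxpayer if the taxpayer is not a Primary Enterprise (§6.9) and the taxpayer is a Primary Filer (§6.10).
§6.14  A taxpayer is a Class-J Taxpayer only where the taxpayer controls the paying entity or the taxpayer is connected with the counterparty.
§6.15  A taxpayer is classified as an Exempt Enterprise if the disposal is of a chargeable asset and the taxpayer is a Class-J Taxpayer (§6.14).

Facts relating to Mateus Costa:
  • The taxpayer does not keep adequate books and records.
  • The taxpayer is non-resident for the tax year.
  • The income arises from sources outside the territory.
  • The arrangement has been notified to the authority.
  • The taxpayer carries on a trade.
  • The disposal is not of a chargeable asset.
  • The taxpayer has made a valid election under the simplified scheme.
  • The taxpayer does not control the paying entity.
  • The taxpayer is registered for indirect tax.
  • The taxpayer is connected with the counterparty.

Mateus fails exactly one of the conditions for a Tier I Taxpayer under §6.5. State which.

Exempt Enterprise

§6.14 — Class-J Taxpayer: [the taxpayer controls the paying entity? no] OR [the taxpayer is connected with the counterparty? yes] → satisfied.
§6.15 — Exempt Enterprise: [the disposal is of a chargeable asset? no] AND [Class-J Taxpayer (§6.14)? yes] → not satisfied.
§6.8 — Recognised Entity: [the arrangement has been notified to the authority? yes] AND [the taxpayer is not connected with the counterparty? no] → not satisfied.
§6.4 — Essential Entity: [the taxpayer is registered for indirect tax? yes] AND [the arrangement has been notified to the authority? yes] → satisfied.
§6.6 — Tier VI Trader: [Recognised Entity (§6.8)? no] OR [Essential Entity (§6.4)? yes] → satisfied.
§6.9 — Primary Enterprise: [not a Tier VI Trader (§6.6)? no] OR [the taxpayer is resident for the tax year? no] OR [the taxpayer has made a valid election under the simplified scheme? yes] → satisfied.
§6.2 — Registered Filer: [the arrangement has been notified to the authority? yes] AND [the taxpayer is connected with the counterparty? yes] → satisfied.
§6.7 — Chargeable Filer: [the income arises from sources within the territory? no] AND [not a Registered Filer (§6.2)? no] → not satisfied.
§6.11 — Tier V Trader: [the taxpayer keeps adequate books and records? no] OR [the taxpayer is connected with the counterparty? yes] → satisfied.
§6.10 — Primary Filer: [Chargeable Filer (§6.7)? no] OR [Tier V Trader (§6.11)? yes] → satisfied.
§6.13 — Tier IV Taxpayer: [not a Primary Enterprise (§6.9)? no] AND [Primary Filer (§6.10)? yes] → not satisfied.
§6.5 — Tier I Taxpayer: [Exempt Enterprise (§6.15)? no] AND [not a Tier IV Taxpayer (§6.13)? yes] AND [the taxpayer carries on a trade? yes] → not satisfied.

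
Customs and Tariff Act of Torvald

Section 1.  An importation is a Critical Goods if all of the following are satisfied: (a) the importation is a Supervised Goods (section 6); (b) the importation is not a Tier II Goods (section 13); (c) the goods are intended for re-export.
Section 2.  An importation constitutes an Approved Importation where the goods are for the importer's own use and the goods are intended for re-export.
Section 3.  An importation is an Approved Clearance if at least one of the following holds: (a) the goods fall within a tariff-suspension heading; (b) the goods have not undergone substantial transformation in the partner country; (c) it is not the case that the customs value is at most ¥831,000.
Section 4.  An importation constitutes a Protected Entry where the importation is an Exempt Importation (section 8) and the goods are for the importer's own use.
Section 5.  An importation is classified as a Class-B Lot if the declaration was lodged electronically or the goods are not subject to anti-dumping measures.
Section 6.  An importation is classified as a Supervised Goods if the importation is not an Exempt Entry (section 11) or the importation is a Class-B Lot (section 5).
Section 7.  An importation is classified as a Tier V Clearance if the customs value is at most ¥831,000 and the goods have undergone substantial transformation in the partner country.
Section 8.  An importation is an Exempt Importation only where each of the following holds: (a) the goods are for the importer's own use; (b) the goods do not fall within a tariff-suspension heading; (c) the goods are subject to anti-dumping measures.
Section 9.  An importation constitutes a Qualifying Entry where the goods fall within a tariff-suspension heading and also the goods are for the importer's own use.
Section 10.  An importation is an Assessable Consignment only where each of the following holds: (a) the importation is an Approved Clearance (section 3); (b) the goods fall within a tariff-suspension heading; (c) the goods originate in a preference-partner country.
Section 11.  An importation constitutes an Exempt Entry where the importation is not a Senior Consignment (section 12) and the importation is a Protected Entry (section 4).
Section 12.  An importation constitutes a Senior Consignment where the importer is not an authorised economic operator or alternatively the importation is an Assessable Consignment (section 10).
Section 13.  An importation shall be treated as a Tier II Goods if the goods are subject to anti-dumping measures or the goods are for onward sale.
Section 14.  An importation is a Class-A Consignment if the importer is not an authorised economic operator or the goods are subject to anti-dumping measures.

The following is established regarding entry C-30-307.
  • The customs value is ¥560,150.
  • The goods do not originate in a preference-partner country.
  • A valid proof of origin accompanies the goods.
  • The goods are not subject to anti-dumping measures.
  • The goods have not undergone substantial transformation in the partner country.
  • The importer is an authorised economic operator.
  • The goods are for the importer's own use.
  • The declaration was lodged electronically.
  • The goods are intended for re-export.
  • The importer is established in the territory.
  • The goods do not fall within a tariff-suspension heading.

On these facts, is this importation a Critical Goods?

Yes

section 3 — Approved Clearance: [the goods fall within a tariff-suspension heading? no] OR [the goods have not undergone substantial transformation in the partner country? yes] OR [customs value: ¥560,150 ≤ ¥831,000? yes, so negated condition no] → satisfied.
section 10 — Assessable Consignment: [Approved Clearance (section 3)? yes] AND [the goods fall within a tariff-suspension heading? no] AND [the goods originate in a preference-partner country? no] → not satisfied.
section 12 — Senior Consignment: [the importer is not an authorised economic operator? no] OR [Assessable Consignment (section 10)? no] → not satisfied.
section 8 — Exempt Importation: [the goods are for the importer's own use? yes] AND [the goods do not fall within a tariff-suspension heading? yes] AND [the goods are subject to anti-dumping measures? no] → not satisfied.
section 4 — Protected Entry: [Exempt Importation (section 8)? no] AND [the goods are for the importer's own use? yes] → not satisfied.
section 11 — Exempt Entry: [not a Senior Consignment (section 12)? yes] AND [Protected Entry (section 4)? no] → not satisfied.
section 5 — Class-B Lot: [the declaration was lodged electronically? yes] OR [the goods are not subject to anti-dumping measures? yes] → satisfied.
section 6 — Supervised Goods: [not an Exempt Entry (section 11)? yes] OR [Class-B Lot (section 5)? yes] → satisfied.
section 13 — Tier II Goods: [the goods are subject to anti-dumping measures? no] OR [the goods are for onward sale? no] → not satisfied.
section 1 — Critical Goods: [Supervised Goods (section 6)? yes] AND [not a Tier II Goods (section 13)? yes] AND [the goods are intended for re-export? yes] → satisfied.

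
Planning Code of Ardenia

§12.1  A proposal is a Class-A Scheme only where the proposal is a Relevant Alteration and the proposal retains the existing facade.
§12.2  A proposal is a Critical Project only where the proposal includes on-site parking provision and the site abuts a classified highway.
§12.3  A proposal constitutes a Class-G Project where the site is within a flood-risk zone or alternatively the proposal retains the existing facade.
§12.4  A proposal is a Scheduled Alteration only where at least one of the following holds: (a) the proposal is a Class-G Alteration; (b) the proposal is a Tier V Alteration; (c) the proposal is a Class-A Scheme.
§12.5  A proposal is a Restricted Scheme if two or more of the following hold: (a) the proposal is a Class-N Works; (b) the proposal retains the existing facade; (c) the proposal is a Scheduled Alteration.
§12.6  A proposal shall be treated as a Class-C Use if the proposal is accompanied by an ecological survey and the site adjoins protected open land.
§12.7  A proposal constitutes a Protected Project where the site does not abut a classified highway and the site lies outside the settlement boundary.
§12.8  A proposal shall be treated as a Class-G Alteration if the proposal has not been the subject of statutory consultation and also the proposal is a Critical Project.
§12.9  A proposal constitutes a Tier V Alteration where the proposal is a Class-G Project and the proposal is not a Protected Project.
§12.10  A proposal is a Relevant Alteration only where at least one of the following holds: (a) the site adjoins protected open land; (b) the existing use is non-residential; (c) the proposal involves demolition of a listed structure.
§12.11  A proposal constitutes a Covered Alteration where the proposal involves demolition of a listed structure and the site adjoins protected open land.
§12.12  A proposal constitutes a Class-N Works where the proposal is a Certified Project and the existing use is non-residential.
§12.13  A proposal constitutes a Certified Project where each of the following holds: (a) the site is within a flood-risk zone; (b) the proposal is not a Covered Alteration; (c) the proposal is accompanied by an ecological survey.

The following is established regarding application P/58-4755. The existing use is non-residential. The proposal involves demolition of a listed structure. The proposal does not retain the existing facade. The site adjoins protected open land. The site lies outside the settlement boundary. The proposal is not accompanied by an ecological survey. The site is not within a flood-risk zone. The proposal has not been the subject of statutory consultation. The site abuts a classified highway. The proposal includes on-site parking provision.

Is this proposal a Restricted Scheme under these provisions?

No

§12.11 — Covered Alteration: [the proposal involves demolition of a listed structure? yes] AND [the site adjoins protected open land? yes] → satisfied.
§12.13 — Certified Project: [the site is within a flood-risk zone? no] AND [not a Covered Alteration (§12.11)? no] AND [the proposal is accompanied by an ecological survey? no] → not satisfied.
§12.12 — Class-N Works: [Certified Project (§12.13)? no] AND [the existing use is non-residential? yes] → not satisfied.
§12.2 — Critical Project: [the proposal includes on-site parking provision? yes] AND [the site abuts a classified highway? yes] → satisfied.
§12.8 — Class-G Alteration: [the proposal has not been the subject of statutory consultation? yes] AND [Critical Project (§12.2)? yes] → satisfied.
§12.3 — Class-G Project: [the site is within a flood-risk zone? no] OR [the proposal retains the existing facade? no] → not satisfied.
§12.7 — Protected Project: [the site does not abut a classified highway? no] AND [the site lies outside the settlement boundary? yes] → not satisfied.
§12.9 — Tier V Alteration: [Class-G Project (§12.3)? no] AND [not a Protected Project (§12.7)? yes] → not satisfied.
§12.10 — Relevant Alteration: [the site adjoins protected open land? yes] OR [the existing use is non-residential? yes] OR [the proposal involves demolition of a listed structure? yes] → satisfied.
§12.1 — Class-A Scheme: [Relevant Alteration (§12.10)? yes] AND [the proposal retains the existing facade? no] → not satisfied.
§12.4 — Scheduled Alteration: [Class-G Alteration (§12.8)? yes] OR [Tier V Alteration (§12.9)? no] OR [Class-A Scheme (§12.1)? no] → satisfied.
§12.5 — Restricted Scheme: Class-N Works (§12.12)? no; the proposal retains the existing facade? no; Scheduled Alteration (§12.4)? yes — 1 of 3 hold (need ≥2) → not satisfied.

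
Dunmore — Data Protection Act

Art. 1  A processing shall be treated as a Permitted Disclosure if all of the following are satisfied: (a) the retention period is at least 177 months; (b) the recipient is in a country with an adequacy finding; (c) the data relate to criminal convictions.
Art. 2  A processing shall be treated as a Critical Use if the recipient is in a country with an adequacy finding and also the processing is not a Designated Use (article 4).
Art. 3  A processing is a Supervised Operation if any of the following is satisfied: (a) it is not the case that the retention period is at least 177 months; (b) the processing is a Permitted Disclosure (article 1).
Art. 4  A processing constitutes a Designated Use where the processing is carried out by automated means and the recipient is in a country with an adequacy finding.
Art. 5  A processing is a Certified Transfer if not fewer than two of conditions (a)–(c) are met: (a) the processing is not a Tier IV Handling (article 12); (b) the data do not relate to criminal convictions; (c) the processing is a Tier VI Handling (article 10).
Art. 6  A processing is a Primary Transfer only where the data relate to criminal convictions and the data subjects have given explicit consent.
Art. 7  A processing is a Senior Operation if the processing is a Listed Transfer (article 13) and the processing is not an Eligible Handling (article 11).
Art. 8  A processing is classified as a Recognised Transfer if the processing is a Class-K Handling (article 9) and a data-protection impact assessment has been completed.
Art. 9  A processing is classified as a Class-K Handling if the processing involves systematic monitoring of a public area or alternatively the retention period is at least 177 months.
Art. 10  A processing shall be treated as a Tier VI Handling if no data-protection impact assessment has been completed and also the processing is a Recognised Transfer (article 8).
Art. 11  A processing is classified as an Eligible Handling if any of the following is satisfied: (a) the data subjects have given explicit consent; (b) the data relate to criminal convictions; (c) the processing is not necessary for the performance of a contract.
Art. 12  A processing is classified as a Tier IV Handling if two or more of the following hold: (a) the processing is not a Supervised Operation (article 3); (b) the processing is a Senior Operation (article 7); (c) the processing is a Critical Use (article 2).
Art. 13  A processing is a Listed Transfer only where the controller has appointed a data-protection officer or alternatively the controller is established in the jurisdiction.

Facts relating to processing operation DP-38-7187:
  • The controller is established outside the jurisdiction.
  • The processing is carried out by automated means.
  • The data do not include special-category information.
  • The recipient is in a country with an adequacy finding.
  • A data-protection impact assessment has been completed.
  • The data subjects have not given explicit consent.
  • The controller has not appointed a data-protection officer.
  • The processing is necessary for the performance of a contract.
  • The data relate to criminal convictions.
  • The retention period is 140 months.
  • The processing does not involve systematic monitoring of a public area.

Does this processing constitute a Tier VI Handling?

article 9 — Class-K Handling: [the processing involves systematic monitoring of a public area? no] OR [retention period: 140 months ≥ 177 months? no] → not satisfied.
article 8 — Recognised Transfer: [Class-K Handling (article 9)? no] AND [a data-protection impact assessment has been completed? yes] → not satisfied.
article 10 — Tier VI Handling: [no data-protection impact assessment has been completed? no] AND [Recognised Transfer (article 8)? no] → not satisfied.

No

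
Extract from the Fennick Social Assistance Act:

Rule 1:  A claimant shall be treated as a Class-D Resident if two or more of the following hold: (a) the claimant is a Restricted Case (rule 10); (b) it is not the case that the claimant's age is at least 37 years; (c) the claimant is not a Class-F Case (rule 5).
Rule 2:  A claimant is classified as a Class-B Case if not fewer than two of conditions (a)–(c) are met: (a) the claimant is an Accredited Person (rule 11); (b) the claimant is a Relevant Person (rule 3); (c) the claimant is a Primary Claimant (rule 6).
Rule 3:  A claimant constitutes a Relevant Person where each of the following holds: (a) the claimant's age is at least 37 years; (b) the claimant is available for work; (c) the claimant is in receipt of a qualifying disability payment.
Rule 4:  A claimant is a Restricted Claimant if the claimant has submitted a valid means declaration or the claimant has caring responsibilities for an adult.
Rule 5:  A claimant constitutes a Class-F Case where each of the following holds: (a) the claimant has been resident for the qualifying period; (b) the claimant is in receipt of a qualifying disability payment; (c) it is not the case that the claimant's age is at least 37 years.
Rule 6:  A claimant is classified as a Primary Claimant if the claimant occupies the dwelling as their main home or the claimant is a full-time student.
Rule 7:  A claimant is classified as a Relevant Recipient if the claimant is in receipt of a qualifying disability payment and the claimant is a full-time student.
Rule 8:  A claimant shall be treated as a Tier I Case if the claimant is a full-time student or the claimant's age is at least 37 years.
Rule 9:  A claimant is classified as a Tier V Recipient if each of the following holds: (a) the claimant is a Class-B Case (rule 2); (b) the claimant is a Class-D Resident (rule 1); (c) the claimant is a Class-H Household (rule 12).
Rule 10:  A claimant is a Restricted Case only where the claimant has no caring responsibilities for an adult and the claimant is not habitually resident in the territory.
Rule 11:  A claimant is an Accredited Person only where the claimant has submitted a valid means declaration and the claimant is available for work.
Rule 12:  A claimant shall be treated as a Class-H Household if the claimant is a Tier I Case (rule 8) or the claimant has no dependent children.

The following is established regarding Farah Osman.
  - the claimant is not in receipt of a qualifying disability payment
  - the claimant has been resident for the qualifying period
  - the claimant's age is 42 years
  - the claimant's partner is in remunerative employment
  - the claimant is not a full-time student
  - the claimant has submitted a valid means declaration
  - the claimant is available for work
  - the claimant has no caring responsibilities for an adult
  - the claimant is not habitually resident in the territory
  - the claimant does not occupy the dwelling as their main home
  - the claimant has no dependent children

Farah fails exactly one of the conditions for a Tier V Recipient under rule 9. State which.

Class-B Case

rule 11 — Accredited Person: [the claimant has submitted a valid means declaration? yes] AND [the claimant is available for work? yes] → satisfied.
rule 3 — Relevant Person: [claimant's age: 42 years ≥ 37 years? yes] AND [the claimant is available for work? yes] AND [the claimant is in receipt of a qualifying disability payment? no] → not satisfied.
rule 6 — Primary Claimant: [the claimant occupies the dwelling as their main home? no] OR [the claimant is a full-time student? no] → not satisfied.
rule 2 — Class-B Case: Accredited Person (rule 11)? yes; Relevant Person (rule 3)? no; Primary Claimant (rule 6)? no — 1 of 3 hold (need ≥2) → not satisfied.
rule 10 — Restricted Case: [the claimant has no caring responsibilities for an adult? yes] AND [the claimant is not habitually resident in the territory? yes] → satisfied.
rule 5 — Class-F Case: [the claimant has been resident for the qualifying period? yes] AND [the claimant is in receipt of a qualifying disability payment? no] AND [claimant's age: 42 years ≥ 37 years? yes, so negated condition no] → not satisfied.
rule 1 — Class-D Resident: Restricted Case (rule 10)? yes; claimant's age: 42 years ≥ 37 years? yes, so negated condition no; not a Class-F Case (rule 5)? yes — 2 of 3 hold (need ≥2) → satisfied.
rule 8 — Tier I Case: [the claimant is a full-time student? no] OR [claimant's age: 42 years ≥ 37 years? yes] → satisfied.
rule 12 — Class-H Household: [Tier I Case (rule 8)? yes] OR [the claimant has no dependent children? yes] → satisfied.
rule 9 — Tier V Recipient: [Class-B Case (rule 2)? no] AND [Class-D Resident (rule 1)? yes] AND [Class-H Household (rule 12)? yes] → not satisfied.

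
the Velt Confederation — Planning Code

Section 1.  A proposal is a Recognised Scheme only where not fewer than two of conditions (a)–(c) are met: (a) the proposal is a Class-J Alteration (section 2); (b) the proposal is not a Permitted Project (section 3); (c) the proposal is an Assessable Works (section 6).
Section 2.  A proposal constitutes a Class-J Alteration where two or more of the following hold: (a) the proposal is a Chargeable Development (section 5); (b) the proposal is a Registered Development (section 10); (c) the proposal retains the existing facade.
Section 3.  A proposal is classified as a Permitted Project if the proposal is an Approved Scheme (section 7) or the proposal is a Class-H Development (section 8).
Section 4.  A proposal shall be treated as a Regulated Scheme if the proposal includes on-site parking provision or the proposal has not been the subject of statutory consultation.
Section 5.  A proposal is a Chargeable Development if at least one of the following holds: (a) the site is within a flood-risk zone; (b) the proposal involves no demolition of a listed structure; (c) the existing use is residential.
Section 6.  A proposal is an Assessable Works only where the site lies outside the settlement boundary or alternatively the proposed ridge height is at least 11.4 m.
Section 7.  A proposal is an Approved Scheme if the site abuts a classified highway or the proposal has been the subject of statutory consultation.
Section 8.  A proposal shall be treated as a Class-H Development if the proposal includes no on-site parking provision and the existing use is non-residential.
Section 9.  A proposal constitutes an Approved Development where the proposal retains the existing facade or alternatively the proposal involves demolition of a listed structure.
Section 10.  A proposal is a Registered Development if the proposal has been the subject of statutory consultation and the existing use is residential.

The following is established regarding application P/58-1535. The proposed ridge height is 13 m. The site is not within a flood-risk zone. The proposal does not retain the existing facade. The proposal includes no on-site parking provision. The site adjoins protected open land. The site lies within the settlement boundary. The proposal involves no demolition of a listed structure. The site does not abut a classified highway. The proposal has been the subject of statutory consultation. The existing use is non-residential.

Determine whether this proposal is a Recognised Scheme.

No

section 5 — Chargeable Development: [the site is within a flood-risk zone? no] OR [the proposal involves no demolition of a listed structure? yes] OR [the existing use is residential? no] → satisfied.
section 10 — Registered Development: [the proposal has been the subject of statutory consultation? yes] AND [the existing use is residential? no] → not satisfied.
section 2 — Class-J Alteration: Chargeable Development (section 5)? yes; Registered Development (section 10)? no; the proposal retains the existing facade? no — 1 of 3 hold (need ≥2) → not satisfied.
section 7 — Approved Scheme: [the site abuts a classified highway? no] OR [the proposal has been the subject of statutory consultation? yes] → satisfied.
section 8 — Class-H Development: [the proposal includes no on-site parking provision? yes] AND [the existing use is non-residential? yes] → satisfied.
section 3 — Permitted Project: [Approved Scheme (section 7)? yes] OR [Class-H Development (section 8)? yes] → satisfied.
section 6 — Assessable Works: [the site lies outside the settlement boundary? no] OR [proposed ridge height: 13 m ≥ 11.4 m? yes] → satisfied.
section 1 — Recognised Scheme: Class-J Alteration (section 2)? no; not a Permitted Project (section 3)? no; Assessable Works (section 6)? yes — 1 of 3 hold (need ≥2) → not satisfied.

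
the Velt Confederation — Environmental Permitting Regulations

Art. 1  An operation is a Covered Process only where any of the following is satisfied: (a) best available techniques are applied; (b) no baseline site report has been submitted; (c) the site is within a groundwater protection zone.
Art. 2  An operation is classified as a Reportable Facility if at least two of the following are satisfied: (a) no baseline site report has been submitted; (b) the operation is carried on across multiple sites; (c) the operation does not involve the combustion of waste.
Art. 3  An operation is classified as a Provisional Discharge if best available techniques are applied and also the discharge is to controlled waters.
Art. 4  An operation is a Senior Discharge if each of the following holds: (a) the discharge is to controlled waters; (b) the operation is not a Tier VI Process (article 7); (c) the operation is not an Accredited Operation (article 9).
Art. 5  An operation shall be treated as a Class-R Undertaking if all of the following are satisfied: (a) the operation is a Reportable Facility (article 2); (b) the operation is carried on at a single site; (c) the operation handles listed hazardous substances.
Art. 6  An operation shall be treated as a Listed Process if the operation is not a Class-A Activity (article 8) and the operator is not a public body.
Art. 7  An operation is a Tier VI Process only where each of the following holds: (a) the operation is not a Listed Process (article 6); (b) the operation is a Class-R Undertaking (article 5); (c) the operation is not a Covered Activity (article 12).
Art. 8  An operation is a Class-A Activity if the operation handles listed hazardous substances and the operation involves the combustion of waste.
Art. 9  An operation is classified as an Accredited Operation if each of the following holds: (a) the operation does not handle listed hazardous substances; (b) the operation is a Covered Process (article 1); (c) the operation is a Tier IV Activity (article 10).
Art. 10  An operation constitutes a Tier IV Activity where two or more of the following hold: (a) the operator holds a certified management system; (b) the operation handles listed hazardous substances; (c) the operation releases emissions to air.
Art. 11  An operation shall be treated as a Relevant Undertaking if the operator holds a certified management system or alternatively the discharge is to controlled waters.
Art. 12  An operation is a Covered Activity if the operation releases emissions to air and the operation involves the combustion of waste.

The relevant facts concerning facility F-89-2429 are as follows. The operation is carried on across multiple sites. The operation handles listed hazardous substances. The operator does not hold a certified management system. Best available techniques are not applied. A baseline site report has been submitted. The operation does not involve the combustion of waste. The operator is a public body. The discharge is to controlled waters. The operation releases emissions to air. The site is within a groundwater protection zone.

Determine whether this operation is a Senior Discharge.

Under article 8: the operation handles listed hazardous substances? yes; and the operation involves the combustion of waste? no. So the operation is not a Class-A Activity.
Under article 6: not a Class-A Activity (article 8)? yes; and the operator is not a public body? no. So the operation is not a Listed Process.
Under article 2: no baseline site report has been submitted? no; the operation is carried on across multiple sites? yes; the operation does not involve the combustion of waste? yes — 2 of 3 hold (need ≥2) → satisfied.
Under article 5: Reportable Facility (article 2)? yes; and the operation is carried on at a single site? no; and the operation handles listed hazardous substances? yes. So the operation is not a Class-R Undertaking.
Under article 12: the operation releases emissions to air? yes; and the operation involves the combustion of waste? no. So the operation is not a Covered Activity.
Under article 7: not a Listed Process (article 6)? yes; and Class-R Undertaking (article 5)? no; and not a Covered Activity (article 12)? yes. So the operation is not a Tier VI Process.
Under article 1: best available techniques are applied? no; or no baseline site report has been submitted? no; or the site is within a groundwater protection zone? yes. So the operation is a Covered Process.
Under article 10: the operator holds a certified management system? no; the operation handles listed hazardous substances? yes; the operation releases emissions to air? yes — 2 of 3 hold (need ≥2) → satisfied.
Under article 9: the operation does not handle listed hazardous substances? no; and Covered Process (article 1)? yes; and Tier IV Activity (article 10)? yes. So the operation is not an Accredited Operation.
Under article 4: the discharge is to controlled waters? yes; and not a Tier VI Process (article 7)? yes; and not an Accredited Operation (article 9)? yes. So the operation is a Senior Discharge.

Yes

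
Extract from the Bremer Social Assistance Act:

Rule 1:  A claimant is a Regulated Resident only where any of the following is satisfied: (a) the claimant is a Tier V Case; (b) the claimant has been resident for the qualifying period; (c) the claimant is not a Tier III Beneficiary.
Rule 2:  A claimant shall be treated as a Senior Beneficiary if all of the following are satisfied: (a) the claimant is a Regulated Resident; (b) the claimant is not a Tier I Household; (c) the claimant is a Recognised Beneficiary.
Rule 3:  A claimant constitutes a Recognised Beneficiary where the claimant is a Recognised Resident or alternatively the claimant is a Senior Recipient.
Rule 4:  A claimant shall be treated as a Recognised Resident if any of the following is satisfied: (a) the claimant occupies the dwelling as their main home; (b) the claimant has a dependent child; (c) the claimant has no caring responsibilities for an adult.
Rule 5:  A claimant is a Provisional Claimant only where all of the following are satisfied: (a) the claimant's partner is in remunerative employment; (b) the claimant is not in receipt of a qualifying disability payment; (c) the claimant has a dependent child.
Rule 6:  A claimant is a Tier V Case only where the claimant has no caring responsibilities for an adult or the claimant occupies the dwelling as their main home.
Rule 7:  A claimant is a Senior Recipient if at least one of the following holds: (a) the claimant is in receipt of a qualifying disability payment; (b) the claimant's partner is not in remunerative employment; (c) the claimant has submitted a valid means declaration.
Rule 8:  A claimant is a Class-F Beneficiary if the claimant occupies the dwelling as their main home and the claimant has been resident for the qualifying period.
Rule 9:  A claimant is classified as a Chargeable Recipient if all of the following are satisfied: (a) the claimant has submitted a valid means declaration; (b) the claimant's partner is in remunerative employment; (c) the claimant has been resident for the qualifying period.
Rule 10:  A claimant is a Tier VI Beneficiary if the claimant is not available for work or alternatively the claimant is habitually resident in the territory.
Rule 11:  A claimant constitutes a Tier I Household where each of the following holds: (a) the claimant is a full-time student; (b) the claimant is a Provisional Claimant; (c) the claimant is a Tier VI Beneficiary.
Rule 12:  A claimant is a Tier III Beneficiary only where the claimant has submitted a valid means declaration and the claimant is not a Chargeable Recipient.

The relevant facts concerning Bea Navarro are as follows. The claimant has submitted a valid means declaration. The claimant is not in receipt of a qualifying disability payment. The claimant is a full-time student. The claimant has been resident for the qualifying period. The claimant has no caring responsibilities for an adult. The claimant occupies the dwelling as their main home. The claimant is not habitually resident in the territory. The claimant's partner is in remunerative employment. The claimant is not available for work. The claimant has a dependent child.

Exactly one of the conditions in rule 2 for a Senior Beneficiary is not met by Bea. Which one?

Under rule 6: the claimant has no caring responsibilities for an adult? yes; or the claimant occupies the dwelling as their main home? yes. So the claimant is a Tier V Case.
Under rule 9: the claimant has submitted a valid means declaration? yes; and the claimant's partner is in remunerative employment? yes; and the claimant has been resident for the qualifying period? yes. So the claimant is a Chargeable Recipient.
Under rule 12: the claimant has submitted a valid means declaration? yes; and not a Chargeable Recipient (rule 9)? no. So the claimant is not a Tier III Beneficiary.
Under rule 1: Tier V Case (rule 6)? yes; or the claimant has been resident for the qualifying period? yes; or not a Tier III Beneficiary (rule 12)? yes. So the claimant is a Regulated Resident.
Under rule 5: the claimant's partner is in remunerative employment? yes; and the claimant is not in receipt of a qualifying disability payment? yes; and the claimant has a dependent child? yes. So the claimant is a Provisional Claimant.
Under rule 10: the claimant is not available for work? yes; or the claimant is habitually resident in the territory? no. So the claimant is a Tier VI Beneficiary.
Under rule 11: the claimant is a full-time student? yes; and Provisional Claimant (rule 5)? yes; and Tier VI Beneficiary (rule 10)? yes. So the claimant is a Tier I Household.
Under rule 4: the claimant occupies the dwelling as their main home? yes; or the claimant has a dependent child? yes; or the claimant has no caring responsibilities for an adult? yes. So the claimant is a Recognised Resident.
Under rule 7: the claimant is in receipt of a qualifying disability payment? no; or the claimant's partner is not in remunerative employment? no; or the claimant has submitted a valid means declaration? yes. So the claimant is a Senior Recipient.
Under rule 3: Recognised Resident (rule 4)? yes; or Senior Recipient (rule 7)? yes. So the claimant is a Recognised Beneficiary.
Under rule 2: Regulated Resident (rule 1)? yes; and not a Tier I Household (rule 11)? no; and Recognised Beneficiary (rule 3)? yes. So the claimant is not a Senior Beneficiary.

Tier I Household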